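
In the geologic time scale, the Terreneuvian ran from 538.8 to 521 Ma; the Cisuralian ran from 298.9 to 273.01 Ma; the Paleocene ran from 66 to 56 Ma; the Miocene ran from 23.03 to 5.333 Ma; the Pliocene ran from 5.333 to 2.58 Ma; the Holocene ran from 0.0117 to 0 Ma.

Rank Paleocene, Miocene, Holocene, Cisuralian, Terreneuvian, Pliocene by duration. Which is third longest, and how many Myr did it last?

Start − end for each: Paleocene 66 − 56 = 10; Miocene 23.03 − 5.333 = 17.697; Holocene 0.0117 − 0 = 0.0117; Cisuralian 298.9 − 273.01 = 25.89; Terreneuvian 538.8 − 521 = 17.8; Pliocene 5.333 − 2.58 = 2.753.
Ranking these from longest: Cisuralian > Terreneuvian > Miocene > Paleocene > Pliocene > Holocene.
Position 3 in that ranking is Miocene, which lasted 17.697 Myr.

Miocene, 17.697 million years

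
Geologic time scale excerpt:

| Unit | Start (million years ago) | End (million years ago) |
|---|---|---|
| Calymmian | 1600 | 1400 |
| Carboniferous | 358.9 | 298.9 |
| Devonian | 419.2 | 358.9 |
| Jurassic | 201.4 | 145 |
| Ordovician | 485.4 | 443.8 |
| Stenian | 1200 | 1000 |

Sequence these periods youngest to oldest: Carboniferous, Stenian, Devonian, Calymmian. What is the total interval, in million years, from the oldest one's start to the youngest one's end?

Start ages (Ma): Calymmian 1600, Stenian 1200, Devonian 419.2, Carboniferous 358.9.
Ordered youngest to oldest: Carboniferous, Devonian, Stenian, Calymmian.
Span = 1600 − 298.9 = 1301.1 Myr.

Carboniferous → Devonian → Stenian → Calymmian; total span 1301.1 Myr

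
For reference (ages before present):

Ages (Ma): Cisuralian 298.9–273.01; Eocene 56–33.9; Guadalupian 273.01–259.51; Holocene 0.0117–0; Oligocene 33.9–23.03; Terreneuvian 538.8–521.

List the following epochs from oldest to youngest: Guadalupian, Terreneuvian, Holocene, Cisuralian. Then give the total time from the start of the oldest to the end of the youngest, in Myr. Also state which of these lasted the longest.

Start ages (Ma): Terreneuvian 538.8, Cisuralian 298.9, Guadalupian 273.01, Holocene 0.0117.
Ordered oldest to youngest: Terreneuvian, Cisuralian, Guadalupian, Holocene.
Span = 538.8 − 0 = 538.8 Myr.
Durations: Guadalupian 13.5, Cisuralian 25.89, Terreneuvian 17.8, Holocene 0.0117 → longest is Cisuralian (25.89 Myr).

Terreneuvian → Cisuralian → Guadalupian → Holocene; total span 538.8 Myr; longest is Cisuralian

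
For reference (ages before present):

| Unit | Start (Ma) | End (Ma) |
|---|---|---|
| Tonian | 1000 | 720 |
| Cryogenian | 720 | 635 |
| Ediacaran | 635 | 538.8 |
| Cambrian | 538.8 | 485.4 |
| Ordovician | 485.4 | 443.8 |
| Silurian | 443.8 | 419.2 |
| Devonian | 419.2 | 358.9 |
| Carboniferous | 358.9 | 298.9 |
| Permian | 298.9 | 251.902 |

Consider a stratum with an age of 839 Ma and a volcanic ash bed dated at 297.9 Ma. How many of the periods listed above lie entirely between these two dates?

The older date is 839 Ma and the younger is 297.9 Ma.
Periods with start < 839 and end > 297.9 Ma: Cryogenian (720–635), Ediacaran (635–538.8), Cambrian (538.8–485.4), Ordovician (485.4–443.8), Silurian (443.8–419.2), Devonian (419.2–358.9), Carboniferous (358.9–298.9).
That is 7 complete periods.

7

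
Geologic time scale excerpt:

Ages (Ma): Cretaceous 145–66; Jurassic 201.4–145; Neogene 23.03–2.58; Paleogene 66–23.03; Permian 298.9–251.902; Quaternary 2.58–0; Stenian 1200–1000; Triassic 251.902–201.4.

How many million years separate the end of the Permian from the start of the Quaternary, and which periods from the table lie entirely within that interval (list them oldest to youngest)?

249.322 million years; Triassic, Jurassic, Cretaceous, Paleogene, Neogene

End of Permian = 251.902 Ma; start of Quaternary = 2.58 Ma.
Gap = 251.902 − 2.58 = 249.322 Myr.
Periods wholly inside 251.902–2.58 Ma: Triassic (251.902–201.4), Jurassic (201.4–145), Cretaceous (145–66), Paleogene (66–23.03), Neogene (23.03–2.58).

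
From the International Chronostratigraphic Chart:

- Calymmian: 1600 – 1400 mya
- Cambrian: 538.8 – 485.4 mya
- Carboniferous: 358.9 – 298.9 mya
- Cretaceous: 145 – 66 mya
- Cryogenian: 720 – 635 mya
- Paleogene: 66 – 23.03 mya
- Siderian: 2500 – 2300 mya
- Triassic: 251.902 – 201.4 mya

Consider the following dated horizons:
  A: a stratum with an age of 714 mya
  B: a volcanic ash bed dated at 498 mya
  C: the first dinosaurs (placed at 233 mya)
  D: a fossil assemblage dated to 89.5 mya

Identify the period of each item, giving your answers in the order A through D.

A: 714 Ma lies in 720–635 Ma, so Cryogenian.
B: 498 Ma lies in 538.8–485.4 Ma, so Cambrian.
C: 233 Ma lies in 251.902–201.4 Ma, so Triassic.
D: 89.5 Ma lies in 145–66 Ma, so Cretaceous.

A — Cryogenian; B — Cambrian; C — Triassic; D — Cretaceous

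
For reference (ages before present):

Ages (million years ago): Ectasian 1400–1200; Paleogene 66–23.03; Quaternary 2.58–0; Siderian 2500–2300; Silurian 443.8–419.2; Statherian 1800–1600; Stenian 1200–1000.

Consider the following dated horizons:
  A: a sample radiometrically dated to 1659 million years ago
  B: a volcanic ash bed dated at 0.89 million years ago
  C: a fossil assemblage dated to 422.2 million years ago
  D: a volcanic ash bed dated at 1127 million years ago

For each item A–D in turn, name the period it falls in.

A — Statherian; B — Quaternary; C — Silurian; D — Stenian

A: 1659 Ma lies in 1800–1600 Ma, so Statherian.
B: 0.89 Ma lies in 2.58–0 Ma, so Quaternary.
C: 422.2 Ma lies in 443.8–419.2 Ma, so Silurian.
D: 1127 Ma lies in 1200–1000 Ma, so Stenian.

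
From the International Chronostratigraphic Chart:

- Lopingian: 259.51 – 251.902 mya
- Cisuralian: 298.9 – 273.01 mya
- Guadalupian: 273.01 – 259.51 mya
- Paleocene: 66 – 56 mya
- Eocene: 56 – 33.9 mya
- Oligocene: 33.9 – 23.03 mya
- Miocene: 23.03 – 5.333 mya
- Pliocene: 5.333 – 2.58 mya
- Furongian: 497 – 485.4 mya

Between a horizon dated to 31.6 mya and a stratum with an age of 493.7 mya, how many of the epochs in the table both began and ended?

5

493.7 Ma sits inside the Furongian (497–485.4) and 31.6 Ma inside the Oligocene (33.9–23.03); neither of those is wholly between the two dates.
The listed epochs lying completely between them are Cisuralian, Guadalupian, Lopingian, Paleocene, Eocene — 5 in all.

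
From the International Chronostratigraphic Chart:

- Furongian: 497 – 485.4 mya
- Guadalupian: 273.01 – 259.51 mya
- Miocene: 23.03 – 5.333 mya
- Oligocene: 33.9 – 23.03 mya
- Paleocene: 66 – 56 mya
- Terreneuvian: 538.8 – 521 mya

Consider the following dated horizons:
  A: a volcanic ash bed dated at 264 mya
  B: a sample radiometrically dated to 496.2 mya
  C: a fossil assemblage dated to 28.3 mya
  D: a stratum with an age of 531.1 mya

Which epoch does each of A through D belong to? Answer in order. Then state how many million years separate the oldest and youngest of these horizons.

A: 264 Ma lies in 273.01–259.51 Ma, so Guadalupian.
B: 496.2 Ma lies in 497–485.4 Ma, so Furongian.
C: 28.3 Ma lies in 33.9–23.03 Ma, so Oligocene.
D: 531.1 Ma lies in 538.8–521 Ma, so Terreneuvian.
Oldest = 531.1 Ma, youngest = 28.3 Ma → span 502.8 Myr.

A — Guadalupian; B — Furongian; C — Oligocene; D — Terreneuvian; span 502.8 million years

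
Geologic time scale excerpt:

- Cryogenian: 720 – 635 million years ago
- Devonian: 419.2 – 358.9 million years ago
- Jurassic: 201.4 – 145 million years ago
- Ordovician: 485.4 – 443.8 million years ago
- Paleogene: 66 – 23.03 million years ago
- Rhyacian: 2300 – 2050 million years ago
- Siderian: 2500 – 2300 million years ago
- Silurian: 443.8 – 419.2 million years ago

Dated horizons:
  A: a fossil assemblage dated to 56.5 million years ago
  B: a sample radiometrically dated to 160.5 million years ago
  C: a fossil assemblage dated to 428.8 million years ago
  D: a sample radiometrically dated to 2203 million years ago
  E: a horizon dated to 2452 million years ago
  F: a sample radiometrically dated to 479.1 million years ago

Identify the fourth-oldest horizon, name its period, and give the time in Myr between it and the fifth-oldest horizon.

C, in the Silurian; 268.3 million years to B

Sorted oldest-first by Ma: E (2452), D (2203), F (479.1), C (428.8), B (160.5), A (56.5).
The fourth oldest is C at 428.8 Ma, which lies in 443.8–419.2 Ma: the Silurian.
The fifth oldest is B at 160.5 Ma; separation = |428.8 − 160.5| = 268.3 Myr.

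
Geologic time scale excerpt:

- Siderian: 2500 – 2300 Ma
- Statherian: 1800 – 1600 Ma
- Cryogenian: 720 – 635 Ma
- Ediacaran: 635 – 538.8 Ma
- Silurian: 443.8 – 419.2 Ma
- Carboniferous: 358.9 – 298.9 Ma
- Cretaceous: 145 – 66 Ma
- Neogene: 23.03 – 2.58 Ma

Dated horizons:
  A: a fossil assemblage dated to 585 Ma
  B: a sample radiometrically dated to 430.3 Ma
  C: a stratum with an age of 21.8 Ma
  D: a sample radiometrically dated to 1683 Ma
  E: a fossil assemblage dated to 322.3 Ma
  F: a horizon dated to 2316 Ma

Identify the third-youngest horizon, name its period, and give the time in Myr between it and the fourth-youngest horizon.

Smaller Ma means younger, so youngest first: C 21.8 < E 322.3 < B 430.3 < A 585 < D 1683 < F 2316.
Counting 3 along gives B (430.3 Ma); the excerpt puts that inside the Silurian, 443.8–419.2 Ma.
Next in line is A (585 Ma), and 585 − 430.3 = 154.7 Myr.

B, in the Silurian; 154.7 million years to A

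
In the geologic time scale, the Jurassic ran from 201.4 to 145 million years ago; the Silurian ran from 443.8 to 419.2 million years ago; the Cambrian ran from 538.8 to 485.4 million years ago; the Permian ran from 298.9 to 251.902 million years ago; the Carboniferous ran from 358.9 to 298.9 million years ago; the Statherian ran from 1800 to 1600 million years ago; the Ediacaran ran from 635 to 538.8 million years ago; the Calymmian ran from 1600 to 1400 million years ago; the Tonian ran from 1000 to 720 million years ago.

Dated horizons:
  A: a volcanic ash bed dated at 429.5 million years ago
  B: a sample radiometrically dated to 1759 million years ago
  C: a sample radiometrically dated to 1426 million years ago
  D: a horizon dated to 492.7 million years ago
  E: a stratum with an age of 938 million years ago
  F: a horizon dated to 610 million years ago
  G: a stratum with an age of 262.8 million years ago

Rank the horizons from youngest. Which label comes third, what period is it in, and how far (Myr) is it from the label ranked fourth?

D, in the Cambrian; 117.3 million years to F

Sorted youngest-first by Ma: G (262.8), A (429.5), D (492.7), F (610), E (938), C (1426), B (1759).
The third youngest is D at 492.7 Ma, which lies in 538.8–485.4 Ma: the Cambrian.
The fourth youngest is F at 610 Ma; separation = |492.7 − 610| = 117.3 Myr.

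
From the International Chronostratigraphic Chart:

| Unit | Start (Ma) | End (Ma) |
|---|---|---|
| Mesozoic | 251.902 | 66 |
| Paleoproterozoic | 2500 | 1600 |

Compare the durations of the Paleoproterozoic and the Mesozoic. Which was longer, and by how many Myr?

Paleoproterozoic: 2500 − 1600 = 900 Myr.
Mesozoic: 251.902 − 66 = 185.902 Myr.
Difference: 900 − 185.902 = 714.098 Myr, so the Paleoproterozoic was longer.

Paleoproterozoic, by 714.098 million years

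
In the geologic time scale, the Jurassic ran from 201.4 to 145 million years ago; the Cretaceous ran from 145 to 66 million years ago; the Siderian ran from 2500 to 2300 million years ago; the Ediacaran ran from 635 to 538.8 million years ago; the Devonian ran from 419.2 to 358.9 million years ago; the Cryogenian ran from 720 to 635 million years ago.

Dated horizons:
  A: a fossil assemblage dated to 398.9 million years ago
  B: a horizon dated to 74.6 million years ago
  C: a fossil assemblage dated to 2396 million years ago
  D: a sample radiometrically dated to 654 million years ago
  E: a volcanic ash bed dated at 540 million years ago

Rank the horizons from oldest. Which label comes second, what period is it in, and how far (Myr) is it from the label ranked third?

D, in the Cryogenian; 114 million years to E

Sorted oldest-first by Ma: C (2396), D (654), E (540), A (398.9), B (74.6).
The second oldest is D at 654 Ma, which lies in 720–635 Ma: the Cryogenian.
The third oldest is E at 540 Ma; separation = |654 − 540| = 114 Myr.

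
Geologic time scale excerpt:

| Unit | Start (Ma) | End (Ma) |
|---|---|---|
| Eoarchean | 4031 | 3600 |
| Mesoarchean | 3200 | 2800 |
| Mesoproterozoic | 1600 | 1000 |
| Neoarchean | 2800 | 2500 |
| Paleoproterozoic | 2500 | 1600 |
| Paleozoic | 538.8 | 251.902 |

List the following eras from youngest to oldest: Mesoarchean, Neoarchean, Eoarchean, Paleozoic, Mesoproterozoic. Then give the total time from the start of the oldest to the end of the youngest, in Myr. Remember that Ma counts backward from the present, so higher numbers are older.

Paleozoic → Mesoproterozoic → Neoarchean → Mesoarchean → Eoarchean; total span 3779.098 Myr

From the excerpt: Mesoarchean 3200–2800; Neoarchean 2800–2500; Eoarchean 4031–3600; Paleozoic 538.8–251.902; Mesoproterozoic 1600–1000 (Ma).
Larger Ma is earlier, so the oldest is Eoarchean and the youngest is Paleozoic; youngest to oldest: Paleozoic, Mesoproterozoic, Neoarchean, Mesoarchean, Eoarchean.
Oldest start 4031 minus youngest end 251.902 gives 3779.098 Myr overall.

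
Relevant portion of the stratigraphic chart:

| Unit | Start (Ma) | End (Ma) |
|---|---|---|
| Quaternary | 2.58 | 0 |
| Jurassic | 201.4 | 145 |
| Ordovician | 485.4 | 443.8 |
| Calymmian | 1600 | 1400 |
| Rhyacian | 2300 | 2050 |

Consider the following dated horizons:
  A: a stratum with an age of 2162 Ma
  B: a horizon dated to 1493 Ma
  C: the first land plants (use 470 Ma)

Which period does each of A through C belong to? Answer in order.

A: 2162 Ma lies in 2300–2050 Ma, so Rhyacian.
B: 1493 Ma lies in 1600–1400 Ma, so Calymmian.
C: 470 Ma lies in 485.4–443.8 Ma, so Ordovician.

A — Rhyacian; B — Calymmian; C — Ordovician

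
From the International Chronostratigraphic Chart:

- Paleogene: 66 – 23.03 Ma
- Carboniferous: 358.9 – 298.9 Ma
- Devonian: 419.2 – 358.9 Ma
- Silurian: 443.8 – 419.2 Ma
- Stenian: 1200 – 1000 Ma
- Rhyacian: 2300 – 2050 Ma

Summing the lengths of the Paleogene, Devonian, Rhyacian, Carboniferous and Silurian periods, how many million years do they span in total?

437.87 million years

Duration is start − end for each: (66 − 23.03) + (419.2 − 358.9) + (2300 − 2050) + (358.9 − 298.9) + (443.8 − 419.2).
That is 42.97 + 60.3 + 250 + 60 + 24.6, which totals 437.87 million years.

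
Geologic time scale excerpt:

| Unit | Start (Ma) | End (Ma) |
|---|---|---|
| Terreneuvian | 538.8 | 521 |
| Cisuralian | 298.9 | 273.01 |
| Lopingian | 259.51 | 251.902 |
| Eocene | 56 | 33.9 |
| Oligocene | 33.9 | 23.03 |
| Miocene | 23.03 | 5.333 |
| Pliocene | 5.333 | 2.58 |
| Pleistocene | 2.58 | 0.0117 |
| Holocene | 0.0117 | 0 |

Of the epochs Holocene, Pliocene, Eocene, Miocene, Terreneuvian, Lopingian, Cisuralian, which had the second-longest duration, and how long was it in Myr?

Eocene, 22.1 million years

Start − end for each: Holocene 0.0117 − 0 = 0.0117; Pliocene 5.333 − 2.58 = 2.753; Eocene 56 − 33.9 = 22.1; Miocene 23.03 − 5.333 = 17.697; Terreneuvian 538.8 − 521 = 17.8; Lopingian 259.51 − 251.902 = 7.608; Cisuralian 298.9 − 273.01 = 25.89.
Ranking these from longest: Cisuralian > Eocene > Terreneuvian > Miocene > Lopingian > Pliocene > Holocene.
Position 2 in that ranking is Eocene, which lasted 22.1 Myr.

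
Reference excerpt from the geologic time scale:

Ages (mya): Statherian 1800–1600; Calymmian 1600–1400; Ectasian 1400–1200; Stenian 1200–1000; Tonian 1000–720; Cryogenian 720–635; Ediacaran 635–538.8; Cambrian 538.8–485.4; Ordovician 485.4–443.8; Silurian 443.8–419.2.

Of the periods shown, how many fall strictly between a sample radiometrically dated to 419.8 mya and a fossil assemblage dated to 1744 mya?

8

The older date is 1744 Ma and the younger is 419.8 Ma.
Periods with start < 1744 and end > 419.8 Ma: Calymmian (1600–1400), Ectasian (1400–1200), Stenian (1200–1000), Tonian (1000–720), Cryogenian (720–635), Ediacaran (635–538.8), Cambrian (538.8–485.4), Ordovician (485.4–443.8).
That is 8 complete periods.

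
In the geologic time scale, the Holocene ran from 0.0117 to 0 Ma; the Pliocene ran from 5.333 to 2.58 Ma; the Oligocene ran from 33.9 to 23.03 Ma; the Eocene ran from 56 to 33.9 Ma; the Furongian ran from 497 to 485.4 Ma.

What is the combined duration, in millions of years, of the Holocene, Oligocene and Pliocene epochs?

13.6347 million years

Duration is start − end for each: (0.0117 − 0) + (33.9 − 23.03) + (5.333 − 2.58).
That is 0.0117 + 10.87 + 2.753, which totals 13.6347 million years.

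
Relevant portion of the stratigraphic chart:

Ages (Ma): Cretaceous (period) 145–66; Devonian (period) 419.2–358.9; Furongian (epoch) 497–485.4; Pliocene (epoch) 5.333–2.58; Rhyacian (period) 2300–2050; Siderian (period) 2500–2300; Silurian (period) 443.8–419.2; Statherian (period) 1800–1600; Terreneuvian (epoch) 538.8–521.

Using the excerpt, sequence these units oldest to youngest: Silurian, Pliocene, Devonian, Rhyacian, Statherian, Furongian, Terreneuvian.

Rhyacian → Statherian → Terreneuvian → Furongian → Silurian → Devonian → Pliocene

Read off each span (Ma): Silurian 443.8–419.2; Pliocene 5.333–2.58; Devonian 419.2–358.9; Rhyacian 2300–2050; Statherian 1800–1600; Furongian 497–485.4; Terreneuvian 538.8–521.
Larger Ma is older, so oldest→youngest is Rhyacian, Statherian, Terreneuvian, Furongian, Silurian, Devonian, Pliocene.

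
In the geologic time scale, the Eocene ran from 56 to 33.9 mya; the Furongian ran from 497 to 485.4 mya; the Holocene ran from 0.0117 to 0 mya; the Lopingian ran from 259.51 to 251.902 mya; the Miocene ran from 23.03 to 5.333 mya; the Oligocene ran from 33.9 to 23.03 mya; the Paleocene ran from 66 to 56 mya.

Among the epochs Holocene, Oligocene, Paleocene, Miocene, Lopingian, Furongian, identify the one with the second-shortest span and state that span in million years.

Lopingian, 7.608 million years

Start − end for each: Holocene 0.0117 − 0 = 0.0117; Oligocene 33.9 − 23.03 = 10.87; Paleocene 66 − 56 = 10; Miocene 23.03 − 5.333 = 17.697; Lopingian 259.51 − 251.902 = 7.608; Furongian 497 − 485.4 = 11.6.
Ranking these from shortest: Holocene < Lopingian < Paleocene < Oligocene < Furongian < Miocene.
Position 2 in that ranking is Lopingian, which lasted 7.608 Myr.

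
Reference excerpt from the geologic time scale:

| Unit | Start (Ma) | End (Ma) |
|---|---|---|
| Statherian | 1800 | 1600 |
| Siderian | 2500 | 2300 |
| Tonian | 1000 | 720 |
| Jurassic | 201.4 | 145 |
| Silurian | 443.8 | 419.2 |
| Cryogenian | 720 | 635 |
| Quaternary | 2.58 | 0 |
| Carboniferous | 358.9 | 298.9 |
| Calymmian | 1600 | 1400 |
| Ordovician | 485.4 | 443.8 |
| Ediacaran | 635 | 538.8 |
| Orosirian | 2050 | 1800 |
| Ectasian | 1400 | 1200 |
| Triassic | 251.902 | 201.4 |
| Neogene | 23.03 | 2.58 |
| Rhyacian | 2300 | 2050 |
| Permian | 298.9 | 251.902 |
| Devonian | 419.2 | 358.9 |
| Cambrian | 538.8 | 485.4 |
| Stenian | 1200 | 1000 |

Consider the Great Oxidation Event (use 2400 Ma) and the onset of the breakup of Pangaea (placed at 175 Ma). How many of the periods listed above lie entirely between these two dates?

16

2400 Ma sits inside the Siderian (2500–2300) and 175 Ma inside the Jurassic (201.4–145); neither of those is wholly between the two dates.
The listed periods lying completely between them are Rhyacian, Orosirian, Statherian, Calymmian, Ectasian, Stenian, Tonian, Cryogenian, Ediacaran, Cambrian, Ordovician, Silurian, Devonian, Carboniferous, Permian, Triassic — 16 in all.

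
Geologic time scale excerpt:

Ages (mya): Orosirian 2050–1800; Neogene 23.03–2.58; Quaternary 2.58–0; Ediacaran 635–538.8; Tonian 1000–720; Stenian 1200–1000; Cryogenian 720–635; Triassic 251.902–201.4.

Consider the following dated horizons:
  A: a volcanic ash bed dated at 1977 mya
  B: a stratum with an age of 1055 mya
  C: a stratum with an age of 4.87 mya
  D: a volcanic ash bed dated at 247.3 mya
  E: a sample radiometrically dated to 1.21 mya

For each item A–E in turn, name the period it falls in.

A — Orosirian; B — Stenian; C — Neogene; D — Triassic; E — Quaternary

Match each age against the start–end ranges in the excerpt: A = 1977 Ma → Orosirian (2050–1800); B = 1055 Ma → Stenian (1200–1000); C = 4.87 Ma → Neogene (23.03–2.58); D = 247.3 Ma → Triassic (251.902–201.4); E = 1.21 Ma → Quaternary (2.58–0).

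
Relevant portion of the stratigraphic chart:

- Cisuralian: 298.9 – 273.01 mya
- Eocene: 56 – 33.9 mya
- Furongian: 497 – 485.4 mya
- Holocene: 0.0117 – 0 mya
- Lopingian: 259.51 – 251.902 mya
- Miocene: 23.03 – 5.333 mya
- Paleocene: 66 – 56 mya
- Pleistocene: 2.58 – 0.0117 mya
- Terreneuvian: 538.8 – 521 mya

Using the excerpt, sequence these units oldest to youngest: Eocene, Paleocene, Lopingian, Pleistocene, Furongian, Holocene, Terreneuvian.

Read off each span (Ma): Eocene 56–33.9; Paleocene 66–56; Lopingian 259.51–251.902; Pleistocene 2.58–0.0117; Furongian 497–485.4; Holocene 0.0117–0; Terreneuvian 538.8–521.
Larger Ma is older, so oldest→youngest is Terreneuvian, Furongian, Lopingian, Paleocene, Eocene, Pleistocene, Holocene.

Terreneuvian, Furongian, Lopingian, Paleocene, Eocene, Pleistocene, Holocene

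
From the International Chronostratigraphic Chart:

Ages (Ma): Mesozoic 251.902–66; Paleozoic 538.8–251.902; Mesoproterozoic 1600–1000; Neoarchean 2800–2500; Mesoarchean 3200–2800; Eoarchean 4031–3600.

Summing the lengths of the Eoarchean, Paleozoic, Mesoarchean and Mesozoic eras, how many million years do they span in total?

Each duration: Eoarchean = 431; Paleozoic = 286.898; Mesoarchean = 400; Mesozoic = 185.902.
Sum: 431 + 286.898 + 400 + 185.902 = 1303.8 Myr.

1303.8 million years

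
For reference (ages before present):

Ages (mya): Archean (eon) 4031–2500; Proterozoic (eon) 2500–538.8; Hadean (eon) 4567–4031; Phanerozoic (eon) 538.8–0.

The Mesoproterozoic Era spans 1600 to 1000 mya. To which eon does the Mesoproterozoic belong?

Proterozoic

The Mesoproterozoic (1600–1000 Ma) lies entirely within 2500–538.8 Ma, the Proterozoic Eon.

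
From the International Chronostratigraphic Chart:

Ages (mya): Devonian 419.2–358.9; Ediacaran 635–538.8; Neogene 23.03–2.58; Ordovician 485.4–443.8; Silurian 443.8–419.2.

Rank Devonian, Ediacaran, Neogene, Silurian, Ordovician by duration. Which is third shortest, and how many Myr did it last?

Ordovician, 41.6 million years

Start − end for each: Devonian 419.2 − 358.9 = 60.3; Ediacaran 635 − 538.8 = 96.2; Neogene 23.03 − 2.58 = 20.45; Silurian 443.8 − 419.2 = 24.6; Ordovician 485.4 − 443.8 = 41.6.
Ranking these from shortest: Neogene < Silurian < Ordovician < Devonian < Ediacaran.
Position 3 in that ranking is Ordovician, which lasted 41.6 Myr.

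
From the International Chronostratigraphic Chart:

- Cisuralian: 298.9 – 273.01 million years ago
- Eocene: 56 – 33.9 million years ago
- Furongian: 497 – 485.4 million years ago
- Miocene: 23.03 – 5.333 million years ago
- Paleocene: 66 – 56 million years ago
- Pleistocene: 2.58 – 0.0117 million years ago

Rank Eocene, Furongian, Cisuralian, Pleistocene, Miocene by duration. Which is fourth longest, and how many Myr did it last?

Start − end for each: Eocene 56 − 33.9 = 22.1; Furongian 497 − 485.4 = 11.6; Cisuralian 298.9 − 273.01 = 25.89; Pleistocene 2.58 − 0.0117 = 2.5683; Miocene 23.03 − 5.333 = 17.697.
Ranking these from longest: Cisuralian > Eocene > Miocene > Furongian > Pleistocene.
Position 4 in that ranking is Furongian, which lasted 11.6 Myr.

Furongian, 11.6 million years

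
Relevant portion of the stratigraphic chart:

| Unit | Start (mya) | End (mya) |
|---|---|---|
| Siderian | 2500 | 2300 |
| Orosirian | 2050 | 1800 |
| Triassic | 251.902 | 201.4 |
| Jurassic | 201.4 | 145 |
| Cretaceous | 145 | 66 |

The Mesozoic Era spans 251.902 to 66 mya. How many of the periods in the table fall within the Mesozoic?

Periods inside 251.902–66 Ma: Triassic, Jurassic, Cretaceous — 3 in total.

3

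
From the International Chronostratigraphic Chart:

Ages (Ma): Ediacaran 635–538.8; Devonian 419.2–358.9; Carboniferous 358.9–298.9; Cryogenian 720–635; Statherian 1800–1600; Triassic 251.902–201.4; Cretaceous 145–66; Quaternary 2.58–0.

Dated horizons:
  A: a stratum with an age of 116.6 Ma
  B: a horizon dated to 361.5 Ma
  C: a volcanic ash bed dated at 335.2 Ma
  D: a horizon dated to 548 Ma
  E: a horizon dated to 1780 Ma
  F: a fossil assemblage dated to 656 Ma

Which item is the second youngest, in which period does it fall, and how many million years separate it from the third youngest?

Smaller Ma means younger, so youngest first: A 116.6 < C 335.2 < B 361.5 < D 548 < F 656 < E 1780.
Counting 2 along gives C (335.2 Ma); the excerpt puts that inside the Carboniferous, 358.9–298.9 Ma.
Next in line is B (361.5 Ma), and 361.5 − 335.2 = 26.3 Myr.

C, in the Carboniferous; 26.3 million years to B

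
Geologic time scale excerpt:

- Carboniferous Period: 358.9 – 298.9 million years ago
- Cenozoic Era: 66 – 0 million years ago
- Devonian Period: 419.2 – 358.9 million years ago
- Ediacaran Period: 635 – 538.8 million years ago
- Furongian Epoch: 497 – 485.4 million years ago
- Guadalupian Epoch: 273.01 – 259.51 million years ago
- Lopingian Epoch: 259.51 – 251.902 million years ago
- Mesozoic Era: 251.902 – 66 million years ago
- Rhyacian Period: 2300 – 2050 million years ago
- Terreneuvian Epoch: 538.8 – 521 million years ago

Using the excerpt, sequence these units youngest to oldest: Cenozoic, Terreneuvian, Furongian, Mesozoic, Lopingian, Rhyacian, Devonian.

Cenozoic, Mesozoic, Lopingian, Devonian, Furongian, Terreneuvian, Rhyacian

Sorting by start age (ascending Ma, since larger Ma = older): Cenozoic start 66, Mesozoic start 251.902, Lopingian start 259.51, Devonian start 419.2, Furongian start 497, Terreneuvian start 538.8, Rhyacian start 2300.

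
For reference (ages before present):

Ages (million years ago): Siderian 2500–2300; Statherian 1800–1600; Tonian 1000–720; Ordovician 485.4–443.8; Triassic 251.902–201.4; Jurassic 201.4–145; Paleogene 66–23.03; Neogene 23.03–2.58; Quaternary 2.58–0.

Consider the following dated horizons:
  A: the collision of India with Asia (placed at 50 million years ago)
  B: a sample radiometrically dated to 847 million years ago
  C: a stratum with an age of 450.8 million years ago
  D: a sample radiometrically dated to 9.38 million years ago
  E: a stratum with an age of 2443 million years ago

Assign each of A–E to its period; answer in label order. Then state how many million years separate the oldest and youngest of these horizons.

Match each age against the start–end ranges in the excerpt: A = 50 Ma → Paleogene (66–23.03); B = 847 Ma → Tonian (1000–720); C = 450.8 Ma → Ordovician (485.4–443.8); D = 9.38 Ma → Neogene (23.03–2.58); E = 2443 Ma → Siderian (2500–2300).
The largest age is 2443 Ma and the smallest is 9.38 Ma; their difference is 2433.62 Myr.

A — Paleogene; B — Tonian; C — Ordovician; D — Neogene; E — Siderian; span 2433.62 million years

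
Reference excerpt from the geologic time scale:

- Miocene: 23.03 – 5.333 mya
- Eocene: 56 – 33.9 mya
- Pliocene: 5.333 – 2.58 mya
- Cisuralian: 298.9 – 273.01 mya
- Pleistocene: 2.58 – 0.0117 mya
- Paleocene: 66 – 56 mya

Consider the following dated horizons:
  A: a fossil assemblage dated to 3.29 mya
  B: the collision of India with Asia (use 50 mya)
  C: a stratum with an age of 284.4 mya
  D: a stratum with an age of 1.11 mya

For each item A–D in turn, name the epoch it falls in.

A — Pliocene; B — Eocene; C — Cisuralian; D — Pleistocene

A: 3.29 Ma lies in 5.333–2.58 Ma, so Pliocene.
B: 50 Ma lies in 56–33.9 Ma, so Eocene.
C: 284.4 Ma lies in 298.9–273.01 Ma, so Cisuralian.
D: 1.11 Ma lies in 2.58–0.0117 Ma, so Pleistocene.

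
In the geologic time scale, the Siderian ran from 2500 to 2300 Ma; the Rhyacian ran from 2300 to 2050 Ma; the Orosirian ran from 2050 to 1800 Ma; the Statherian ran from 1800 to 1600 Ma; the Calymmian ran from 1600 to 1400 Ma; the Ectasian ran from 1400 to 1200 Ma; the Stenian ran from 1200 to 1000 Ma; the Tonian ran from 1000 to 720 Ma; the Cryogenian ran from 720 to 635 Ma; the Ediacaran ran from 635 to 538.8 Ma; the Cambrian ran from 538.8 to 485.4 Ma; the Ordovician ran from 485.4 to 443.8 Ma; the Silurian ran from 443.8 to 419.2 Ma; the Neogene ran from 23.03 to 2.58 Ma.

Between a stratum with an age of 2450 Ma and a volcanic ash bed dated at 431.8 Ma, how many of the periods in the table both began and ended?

11

The older date is 2450 Ma and the younger is 431.8 Ma.
Periods with start < 2450 and end > 431.8 Ma: Rhyacian (2300–2050), Orosirian (2050–1800), Statherian (1800–1600), Calymmian (1600–1400), Ectasian (1400–1200), Stenian (1200–1000), Tonian (1000–720), Cryogenian (720–635), Ediacaran (635–538.8), Cambrian (538.8–485.4), Ordovician (485.4–443.8).
That is 11 complete periods.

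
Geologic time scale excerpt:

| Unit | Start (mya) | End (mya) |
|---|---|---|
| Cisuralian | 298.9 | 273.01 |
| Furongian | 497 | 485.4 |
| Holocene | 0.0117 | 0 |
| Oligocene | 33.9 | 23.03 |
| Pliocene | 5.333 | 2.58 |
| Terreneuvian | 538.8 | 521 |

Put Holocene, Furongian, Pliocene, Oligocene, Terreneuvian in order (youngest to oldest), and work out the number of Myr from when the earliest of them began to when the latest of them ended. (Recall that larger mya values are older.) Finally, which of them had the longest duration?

From the excerpt: Holocene 0.0117–0; Furongian 497–485.4; Pliocene 5.333–2.58; Oligocene 33.9–23.03; Terreneuvian 538.8–521 (Ma).
Larger Ma is earlier, so the oldest is Terreneuvian and the youngest is Holocene; youngest to oldest: Holocene, Pliocene, Oligocene, Furongian, Terreneuvian.
Oldest start 538.8 minus youngest end 0 gives 538.8 Myr overall.
Individual lengths (start − end): Holocene 0.0117; Furongian 11.6; Pliocene 2.753; Terreneuvian 17.8; Oligocene 10.87. The largest is Terreneuvian at 17.8 Myr.

Holocene → Pliocene → Oligocene → Furongian → Terreneuvian; total span 538.8 Myr; longest is Terreneuvian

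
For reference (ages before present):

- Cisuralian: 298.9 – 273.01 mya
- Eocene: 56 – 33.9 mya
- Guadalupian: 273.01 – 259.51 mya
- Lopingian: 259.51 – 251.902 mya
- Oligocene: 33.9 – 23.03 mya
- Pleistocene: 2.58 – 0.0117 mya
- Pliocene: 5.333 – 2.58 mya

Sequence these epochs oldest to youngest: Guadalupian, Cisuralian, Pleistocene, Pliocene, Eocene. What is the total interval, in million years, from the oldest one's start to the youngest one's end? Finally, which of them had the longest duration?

From the excerpt: Guadalupian 273.01–259.51; Cisuralian 298.9–273.01; Pleistocene 2.58–0.0117; Pliocene 5.333–2.58; Eocene 56–33.9 (Ma).
Larger Ma is earlier, so the oldest is Cisuralian and the youngest is Pleistocene; oldest to youngest: Cisuralian, Guadalupian, Eocene, Pliocene, Pleistocene.
Oldest start 298.9 minus youngest end 0.0117 gives 298.8883 Myr overall.
Individual lengths (start − end): Cisuralian 25.89; Eocene 22.1; Guadalupian 13.5; Pleistocene 2.5683; Pliocene 2.753. The largest is Cisuralian at 25.89 Myr.

Cisuralian, Guadalupian, Eocene, Pliocene, Pleistocene; total span 298.8883 Myr; longest is Cisuralian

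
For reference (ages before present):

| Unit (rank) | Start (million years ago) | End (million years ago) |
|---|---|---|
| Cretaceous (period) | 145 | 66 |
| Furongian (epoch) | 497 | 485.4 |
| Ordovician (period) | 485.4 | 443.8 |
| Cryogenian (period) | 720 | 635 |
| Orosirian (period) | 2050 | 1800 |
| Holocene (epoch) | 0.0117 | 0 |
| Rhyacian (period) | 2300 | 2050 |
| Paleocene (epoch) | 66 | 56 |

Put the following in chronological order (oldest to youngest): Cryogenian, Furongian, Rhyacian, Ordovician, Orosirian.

Read off each span (Ma): Cryogenian 720–635; Furongian 497–485.4; Rhyacian 2300–2050; Ordovician 485.4–443.8; Orosirian 2050–1800.
Larger Ma is older, so oldest→youngest is Rhyacian, Orosirian, Cryogenian, Furongian, Ordovician.

Rhyacian → Orosirian → Cryogenian → Furongian → Ordovician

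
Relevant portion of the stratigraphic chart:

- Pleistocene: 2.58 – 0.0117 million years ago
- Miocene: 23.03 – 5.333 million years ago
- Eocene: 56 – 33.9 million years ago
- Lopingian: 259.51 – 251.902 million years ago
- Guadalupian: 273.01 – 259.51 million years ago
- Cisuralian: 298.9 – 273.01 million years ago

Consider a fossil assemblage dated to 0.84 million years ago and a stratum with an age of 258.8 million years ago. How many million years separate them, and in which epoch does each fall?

Elapsed time: 258.8 − 0.84 = 257.96 Myr.
0.84 Ma lies within 2.58–0.0117 Ma: Pleistocene.
258.8 Ma lies within 259.51–251.902 Ma: Lopingian.

257.96 million years apart; the first in the Pleistocene, the second in the Lopingian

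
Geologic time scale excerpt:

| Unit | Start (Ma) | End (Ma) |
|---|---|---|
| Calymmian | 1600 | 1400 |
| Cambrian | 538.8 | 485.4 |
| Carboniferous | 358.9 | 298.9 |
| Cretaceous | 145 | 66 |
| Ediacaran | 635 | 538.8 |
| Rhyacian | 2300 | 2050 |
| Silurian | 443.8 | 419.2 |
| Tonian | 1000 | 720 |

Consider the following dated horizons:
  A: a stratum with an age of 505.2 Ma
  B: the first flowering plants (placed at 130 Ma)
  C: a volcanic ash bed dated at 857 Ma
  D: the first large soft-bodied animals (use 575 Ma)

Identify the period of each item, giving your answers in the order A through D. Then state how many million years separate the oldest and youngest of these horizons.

A — Cambrian; B — Cretaceous; C — Tonian; D — Ediacaran; span 727 million years

Match each age against the start–end ranges in the excerpt: A = 505.2 Ma → Cambrian (538.8–485.4); B = 130 Ma → Cretaceous (145–66); C = 857 Ma → Tonian (1000–720); D = 575 Ma → Ediacaran (635–538.8).
The largest age is 857 Ma and the smallest is 130 Ma; their difference is 727 Myr.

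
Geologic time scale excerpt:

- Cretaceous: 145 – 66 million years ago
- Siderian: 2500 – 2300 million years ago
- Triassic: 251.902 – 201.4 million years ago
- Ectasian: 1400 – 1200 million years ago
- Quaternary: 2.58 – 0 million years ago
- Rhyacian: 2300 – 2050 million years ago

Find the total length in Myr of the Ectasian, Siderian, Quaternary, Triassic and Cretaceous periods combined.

Duration is start − end for each: (1400 − 1200) + (2500 − 2300) + (2.58 − 0) + (251.902 − 201.4) + (145 − 66).
That is 200 + 200 + 2.58 + 50.502 + 79, which totals 532.082 million years.

532.082 million years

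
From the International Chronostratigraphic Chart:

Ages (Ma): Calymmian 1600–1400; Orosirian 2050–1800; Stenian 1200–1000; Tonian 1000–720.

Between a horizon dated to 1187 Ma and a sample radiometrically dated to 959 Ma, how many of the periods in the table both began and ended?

0

The older date is 1187 Ma and the younger is 959 Ma.
No period both begins after 1187 Ma and ends before 959 Ma, so the count is 0.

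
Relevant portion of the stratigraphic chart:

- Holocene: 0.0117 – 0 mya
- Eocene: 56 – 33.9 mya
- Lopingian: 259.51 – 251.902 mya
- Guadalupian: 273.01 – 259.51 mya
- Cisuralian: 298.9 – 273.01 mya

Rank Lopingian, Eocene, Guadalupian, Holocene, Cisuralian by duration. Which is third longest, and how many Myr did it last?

Guadalupian, 13.5 million years

Durations: Lopingian 7.608; Eocene 22.1; Guadalupian 13.5; Holocene 0.0117; Cisuralian 25.89 Myr.
Sorted longest-first: Cisuralian (25.89), Eocene (22.1), Guadalupian (13.5), Lopingian (7.608), Holocene (0.0117).
The third longest is Guadalupian at 13.5 Myr.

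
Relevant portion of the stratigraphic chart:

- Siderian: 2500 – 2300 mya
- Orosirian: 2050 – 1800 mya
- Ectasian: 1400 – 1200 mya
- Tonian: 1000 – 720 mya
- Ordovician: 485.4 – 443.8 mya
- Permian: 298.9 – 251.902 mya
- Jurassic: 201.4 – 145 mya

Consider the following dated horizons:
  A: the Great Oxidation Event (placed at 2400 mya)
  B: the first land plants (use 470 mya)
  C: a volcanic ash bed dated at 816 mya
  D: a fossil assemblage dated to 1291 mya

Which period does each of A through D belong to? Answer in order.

A — Siderian; B — Ordovician; C — Tonian; D — Ectasian

Match each age against the start–end ranges in the excerpt: A = 2400 Ma → Siderian (2500–2300); B = 470 Ma → Ordovician (485.4–443.8); C = 816 Ma → Tonian (1000–720); D = 1291 Ma → Ectasian (1400–1200).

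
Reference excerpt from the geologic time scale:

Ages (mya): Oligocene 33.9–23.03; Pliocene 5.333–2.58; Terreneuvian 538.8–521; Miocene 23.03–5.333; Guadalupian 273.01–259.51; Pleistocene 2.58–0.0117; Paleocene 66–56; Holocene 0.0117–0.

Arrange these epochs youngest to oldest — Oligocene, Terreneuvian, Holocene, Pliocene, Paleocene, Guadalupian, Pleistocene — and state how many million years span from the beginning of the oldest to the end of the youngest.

Holocene, Pleistocene, Pliocene, Oligocene, Paleocene, Guadalupian, Terreneuvian; total span 538.8 Myr

Start ages (Ma): Terreneuvian 538.8, Guadalupian 273.01, Paleocene 66, Oligocene 33.9, Pliocene 5.333, Pleistocene 2.58, Holocene 0.0117.
Ordered youngest to oldest: Holocene, Pleistocene, Pliocene, Oligocene, Paleocene, Guadalupian, Terreneuvian.
Span = 538.8 − 0 = 538.8 Myr.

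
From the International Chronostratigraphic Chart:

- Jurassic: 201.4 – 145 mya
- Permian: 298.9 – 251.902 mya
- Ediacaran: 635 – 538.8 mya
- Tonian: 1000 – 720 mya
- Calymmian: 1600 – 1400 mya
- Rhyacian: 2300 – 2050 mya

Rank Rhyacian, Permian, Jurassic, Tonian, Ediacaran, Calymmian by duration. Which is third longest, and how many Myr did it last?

Calymmian, 200 million years

Start − end for each: Rhyacian 2300 − 2050 = 250; Permian 298.9 − 251.902 = 46.998; Jurassic 201.4 − 145 = 56.4; Tonian 1000 − 720 = 280; Ediacaran 635 − 538.8 = 96.2; Calymmian 1600 − 1400 = 200.
Ranking these from longest: Tonian > Rhyacian > Calymmian > Ediacaran > Jurassic > Permian.
Position 3 in that ranking is Calymmian, which lasted 200 Myr.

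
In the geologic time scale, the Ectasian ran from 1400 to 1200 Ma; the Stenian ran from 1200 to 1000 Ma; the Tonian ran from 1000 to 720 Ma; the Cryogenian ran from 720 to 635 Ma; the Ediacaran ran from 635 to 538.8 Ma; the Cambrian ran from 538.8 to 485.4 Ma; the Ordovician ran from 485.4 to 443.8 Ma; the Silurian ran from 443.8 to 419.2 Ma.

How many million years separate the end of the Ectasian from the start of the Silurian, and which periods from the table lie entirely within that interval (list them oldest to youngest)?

756.2 million years; Stenian, Tonian, Cryogenian, Ediacaran, Cambrian, Ordovician

End of Ectasian = 1200 Ma; start of Silurian = 443.8 Ma.
Gap = 1200 − 443.8 = 756.2 Myr.
Periods wholly inside 1200–443.8 Ma: Stenian (1200–1000), Tonian (1000–720), Cryogenian (720–635), Ediacaran (635–538.8), Cambrian (538.8–485.4), Ordovician (485.4–443.8).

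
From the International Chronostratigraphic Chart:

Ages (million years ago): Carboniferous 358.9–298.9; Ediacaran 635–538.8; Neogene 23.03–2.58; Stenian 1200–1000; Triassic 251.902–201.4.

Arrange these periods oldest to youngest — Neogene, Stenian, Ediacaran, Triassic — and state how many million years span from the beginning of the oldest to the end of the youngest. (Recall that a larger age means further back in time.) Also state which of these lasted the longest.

Stenian, Ediacaran, Triassic, Neogene; total span 1197.42 Myr; longest is Stenian

Start ages (Ma): Stenian 1200, Ediacaran 635, Triassic 251.902, Neogene 23.03.
Ordered oldest to youngest: Stenian, Ediacaran, Triassic, Neogene.
Span = 1200 − 2.58 = 1197.42 Myr.
Durations: Neogene 20.45, Triassic 50.502, Stenian 200, Ediacaran 96.2 → longest is Stenian (200 Myr).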